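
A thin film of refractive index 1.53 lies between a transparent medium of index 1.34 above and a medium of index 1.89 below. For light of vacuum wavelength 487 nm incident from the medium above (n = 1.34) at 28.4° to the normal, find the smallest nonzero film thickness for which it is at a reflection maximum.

Ray reflecting at the top interface goes from n = 1.34 toward n = 1.53: a half-wave phase shift.
Ray reflecting at the bottom interface goes from n = 1.53 toward n = 1.89: a half-wave phase shift.
Zero or two π shifts → no net half-wave offset.
So the condition for constructive reflection is 2 n t cos θ_r = m λ.
Snell's law: 1.34 sin 28.4° = 1.53 sin θ_r → sin θ_r = 0.417, cos θ_r = 0.909.
Minimum nonzero at m = 1: t = λ / (2 n cos θ_r) = 487 / (2 × 1.53 × 0.909) = 175 nm.

175 nm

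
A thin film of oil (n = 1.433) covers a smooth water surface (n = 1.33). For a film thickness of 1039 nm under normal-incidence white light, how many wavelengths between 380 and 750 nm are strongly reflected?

Top surface (1.0 → 1.433): reflection off a higher-index medium gives a half-wave phase shift.
Ray reflecting at the bottom interface goes from n = 1.433 toward n = 1.33: no phase shift.
The two reflections differ by half a wavelength.
For bright reflection here: 2 n t = (m + ½) λ.
λ = 2 n t / (m + ½) = 2978 / (m + ½) nm.
m=3: 851 nm (IR); m=4: 662 nm (visible); m=5: 541 nm (visible); m=6: 458 nm (visible); m=7: 397 nm (visible); m=8: 350 nm (UV).

4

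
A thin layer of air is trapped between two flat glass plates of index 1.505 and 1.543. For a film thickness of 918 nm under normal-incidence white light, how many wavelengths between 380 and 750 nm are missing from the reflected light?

Top surface (1.505 → 1.0): reflection off a lower-index medium gives no phase shift.
Bottom surface (1.0 → 1.543): reflection off a higher-index medium gives a half-wave phase shift.
Net: one phase inversion between the two reflected rays.
For weak reflection here: 2 n t = m λ.
λ = 2 n t / m = 1836 / m nm.
m=2: 918 nm (IR); m=3: 612 nm (visible); m=4: 459 nm (visible); m=5: 367 nm (UV).

2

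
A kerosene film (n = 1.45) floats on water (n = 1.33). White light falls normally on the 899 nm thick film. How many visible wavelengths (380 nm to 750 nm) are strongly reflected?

At the upper boundary (n = 1.0 to n = 1.45) the reflected ray undergoes a half-wave phase shift.
Ray reflecting at the bottom interface goes from n = 1.45 toward n = 1.33: no phase shift.
Net: one phase inversion between the two reflected rays.
For strong reflection here: 2 n t = (m + ½) λ.
λ = 2 n t / (m + ½) = 2607 / (m + ½) nm.
m=2: 1043 nm (IR); m=3: 745 nm (visible); m=4: 579 nm (visible); m=5: 474 nm (visible); m=6: 401 nm (visible); m=7: 348 nm (UV).

4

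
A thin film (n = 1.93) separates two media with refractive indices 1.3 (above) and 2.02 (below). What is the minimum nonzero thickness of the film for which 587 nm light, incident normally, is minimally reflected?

76.0 nm

Top surface (1.3 → 1.93): reflection off a higher-index medium gives a half-wave phase shift.
Ray reflecting at the bottom interface goes from n = 1.93 toward n = 2.02: a half-wave phase shift.
The two reflections carry the same phase change, so no net offset.
So the condition for destructive reflection is 2 n t = (m + ½) λ.
Minimum at m = 0: t = λ / (4 n) = 587 / (4 × 1.93) = 76.0 nm.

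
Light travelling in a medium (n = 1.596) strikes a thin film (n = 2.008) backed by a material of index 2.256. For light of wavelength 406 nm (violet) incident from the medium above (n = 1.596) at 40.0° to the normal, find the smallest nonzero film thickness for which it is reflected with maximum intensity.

At the upper boundary (n = 1.596 to n = 2.008) the reflected ray undergoes a half-wave phase shift.
At the lower boundary (n = 2.008 to n = 2.256) the reflected ray undergoes a half-wave phase shift.
Zero or two π shifts → no net half-wave offset.
With no net inversion, constructive interference in reflection requires 2 n t cos θ_r = m λ.
Snell's law: 1.596 sin 40.0° = 2.008 sin θ_r → sin θ_r = 0.511, cos θ_r = 0.860.
Minimum nonzero at m = 1: t = λ / (2 n cos θ_r) = 406 / (2 × 2.008 × 0.860) = 118 nm.

118 nm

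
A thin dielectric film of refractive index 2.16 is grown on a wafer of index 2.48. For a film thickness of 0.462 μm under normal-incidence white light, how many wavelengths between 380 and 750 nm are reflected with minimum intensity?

2

At the upper boundary (n = 1.0 to n = 2.16) the reflected ray undergoes a half-wave phase shift.
At the lower boundary (n = 2.16 to n = 2.48) the reflected ray undergoes a half-wave phase shift.
Net: no relative phase inversion (both shifts match).
With no net inversion, destructive interference in reflection requires 2 n t = (m + ½) λ.
λ = 2 n t / (m + ½) = 1996 / (m + ½) nm.
m=2: 798 nm (IR); m=3: 570 nm (visible); m=4: 444 nm (visible); m=5: 363 nm (UV).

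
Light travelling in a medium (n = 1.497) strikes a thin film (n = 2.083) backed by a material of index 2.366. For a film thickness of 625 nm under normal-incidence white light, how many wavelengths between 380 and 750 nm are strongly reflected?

3

Ray reflecting at the top interface goes from n = 1.497 toward n = 2.083: a half-wave phase shift.
Ray reflecting at the bottom interface goes from n = 2.083 toward n = 2.366: a half-wave phase shift.
Net: no relative phase inversion (both shifts match).
For bright reflection here: 2 n t = m λ.
λ = 2 n t / m = 2604 / m nm.
m=3: 868 nm (IR); m=4: 651 nm (visible); m=5: 521 nm (visible); m=6: 434 nm (visible); m=7: 372 nm (UV).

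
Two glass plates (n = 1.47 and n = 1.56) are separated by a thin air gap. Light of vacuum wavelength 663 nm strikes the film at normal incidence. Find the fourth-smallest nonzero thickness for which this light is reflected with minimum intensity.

At the upper boundary (n = 1.47 to n = 1.0) the reflected ray undergoes no phase shift.
Bottom surface (1.0 → 1.56): reflection off a higher-index medium gives a half-wave phase shift.
Net: one phase inversion between the two reflected rays.
So the condition for destructive reflection is 2 n t = m λ.
The fourth-smallest nonzero thickness corresponds to m = 4: t = m λ / (2 n) = 4.00 × 663 / (2 × 1.0) = 1326 nm.

1326 nm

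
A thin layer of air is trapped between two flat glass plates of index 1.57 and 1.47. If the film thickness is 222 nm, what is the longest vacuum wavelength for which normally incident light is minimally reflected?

Top surface (1.57 → 1.0): reflection off a lower-index medium gives no phase shift.
At the lower boundary (n = 1.0 to n = 1.47) the reflected ray undergoes a half-wave phase shift.
The two reflections differ by half a wavelength.
For dark reflection here: 2 n t = m λ.
λ = 2 n t / m. The longest wavelength is m = 1: λ = 2 × 1.0 × 222 / 1.00 = 444 nm.

444 nm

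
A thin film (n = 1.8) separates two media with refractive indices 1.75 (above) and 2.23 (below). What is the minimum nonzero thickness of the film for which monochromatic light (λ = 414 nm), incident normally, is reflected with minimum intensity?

At the upper boundary (n = 1.75 to n = 1.8) the reflected ray undergoes a half-wave phase shift.
At the lower boundary (n = 1.8 to n = 2.23) the reflected ray undergoes a half-wave phase shift.
Zero or two π shifts → no net half-wave offset.
For minimum reflection here: 2 n t = (m + ½) λ.
Minimum at m = 0: t = λ / (4 n) = 414 / (4 × 1.8) = 57.5 nm.

57.5 nm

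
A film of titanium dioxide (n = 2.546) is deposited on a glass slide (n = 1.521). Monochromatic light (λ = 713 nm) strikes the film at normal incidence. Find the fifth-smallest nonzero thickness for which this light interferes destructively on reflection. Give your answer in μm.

Ray reflecting at the top interface goes from n = 1.0 toward n = 2.546: a half-wave phase shift.
Ray reflecting at the bottom interface goes from n = 2.546 toward n = 1.521: no phase shift.
Exactly one π shift → a net half-wave offset.
For weak reflection here: 2 n t = m λ.
The fifth-smallest nonzero thickness corresponds to m = 5: t = m λ / (2 n) = 5.00 × 713 / (2 × 2.546) = 700 nm.

0.700 μm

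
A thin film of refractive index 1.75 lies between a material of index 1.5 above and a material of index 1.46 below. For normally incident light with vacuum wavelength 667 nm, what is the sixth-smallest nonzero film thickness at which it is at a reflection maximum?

At the upper boundary (n = 1.5 to n = 1.75) the reflected ray undergoes a half-wave phase shift.
Ray reflecting at the bottom interface goes from n = 1.75 toward n = 1.46: no phase shift.
Exactly one π shift → a net half-wave offset.
With one net inversion, constructive interference in reflection requires 2 n t = (m + ½) λ.
The sixth-smallest nonzero thickness corresponds to m = 5: t = (m + ½) λ / (2 n) = 5.50 × 667 / (2 × 1.75) = 1048 nm.

1048 nm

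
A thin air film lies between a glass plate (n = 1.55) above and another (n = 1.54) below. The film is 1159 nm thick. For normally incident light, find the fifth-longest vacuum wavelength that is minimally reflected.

464 nm

Top surface (1.55 → 1.0): reflection off a lower-index medium gives no phase shift.
At the lower boundary (n = 1.0 to n = 1.54) the reflected ray undergoes a half-wave phase shift.
The two reflections differ by half a wavelength.
With one net inversion, destructive interference in reflection requires 2 n t = m λ.
λ = 2 n t / m. The fifth-longest wavelength is m = 5: λ = 2 × 1.0 × 1159 / 5.00 = 464 nm.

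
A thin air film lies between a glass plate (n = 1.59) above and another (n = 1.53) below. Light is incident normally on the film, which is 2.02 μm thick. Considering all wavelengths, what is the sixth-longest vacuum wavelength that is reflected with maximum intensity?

735 nm

Top surface (1.59 → 1.0): reflection off a lower-index medium gives no phase shift.
Bottom surface (1.0 → 1.53): reflection off a higher-index medium gives a half-wave phase shift.
Net: one phase inversion between the two reflected rays.
So the condition for constructive reflection is 2 n t = (m + ½) λ.
λ = 2 n t / (m + ½). The sixth-longest wavelength is m = 5: λ = 2 × 1.0 × 2020 / 5.50 = 735 nm.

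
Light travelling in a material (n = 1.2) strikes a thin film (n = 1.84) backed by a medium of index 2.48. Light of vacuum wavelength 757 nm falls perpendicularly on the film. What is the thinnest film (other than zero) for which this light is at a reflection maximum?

206 nm

At the upper boundary (n = 1.2 to n = 1.84) the reflected ray undergoes a half-wave phase shift.
Bottom surface (1.84 → 2.48): reflection off a higher-index medium gives a half-wave phase shift.
Net: no relative phase inversion (both shifts match).
For bright reflection here: 2 n t = m λ.
Minimum nonzero at m = 1: t = λ / (2 n) = 757 / (2 × 1.84) = 206 nm.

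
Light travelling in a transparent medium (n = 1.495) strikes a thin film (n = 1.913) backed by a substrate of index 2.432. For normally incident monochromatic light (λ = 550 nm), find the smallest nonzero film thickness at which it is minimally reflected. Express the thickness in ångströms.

At the upper boundary (n = 1.495 to n = 1.913) the reflected ray undergoes a half-wave phase shift.
Bottom surface (1.913 → 2.432): reflection off a higher-index medium gives a half-wave phase shift.
The two reflections carry the same phase change, so no net offset.
So the condition for destructive reflection is 2 n t = (m + ½) λ.
Minimum at m = 0: t = λ / (4 n) = 550 / (4 × 1.913) = 71.9 nm.

719 Å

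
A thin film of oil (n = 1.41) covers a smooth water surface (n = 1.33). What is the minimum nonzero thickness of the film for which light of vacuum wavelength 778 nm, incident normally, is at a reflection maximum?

Ray reflecting at the top interface goes from n = 1.0 toward n = 1.41: a half-wave phase shift.
Ray reflecting at the bottom interface goes from n = 1.41 toward n = 1.33: no phase shift.
Exactly one π shift → a net half-wave offset.
So the condition for constructive reflection is 2 n t = (m + ½) λ.
Minimum at m = 0: t = λ / (4 n) = 778 / (4 × 1.41) = 138 nm.

138 nm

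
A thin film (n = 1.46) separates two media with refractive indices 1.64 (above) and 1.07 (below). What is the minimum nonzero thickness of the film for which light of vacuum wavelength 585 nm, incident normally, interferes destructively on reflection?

100 nm

Ray reflecting at the top interface goes from n = 1.64 toward n = 1.46: no phase shift.
Ray reflecting at the bottom interface goes from n = 1.46 toward n = 1.07: no phase shift.
Zero or two π shifts → no net half-wave offset.
For minimum reflection here: 2 n t = (m + ½) λ.
Minimum at m = 0: t = λ / (4 n) = 585 / (4 × 1.46) = 100 nm.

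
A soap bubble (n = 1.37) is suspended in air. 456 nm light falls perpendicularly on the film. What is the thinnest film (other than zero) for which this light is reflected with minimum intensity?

At the upper boundary (n = 1.0 to n = 1.37) the reflected ray undergoes a half-wave phase shift.
Bottom surface (1.37 → 1.0): reflection off a lower-index medium gives no phase shift.
Exactly one π shift → a net half-wave offset.
So the condition for destructive reflection is 2 n t = m λ.
Minimum nonzero at m = 1: t = λ / (2 n) = 456 / (2 × 1.37) = 166 nm.

166 nm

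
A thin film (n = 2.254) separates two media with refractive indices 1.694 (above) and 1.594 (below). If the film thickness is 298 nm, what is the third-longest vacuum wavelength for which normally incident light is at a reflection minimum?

448 nm

At the upper boundary (n = 1.694 to n = 2.254) the reflected ray undergoes a half-wave phase shift.
Ray reflecting at the bottom interface goes from n = 2.254 toward n = 1.594: no phase shift.
The two reflections differ by half a wavelength.
With one net inversion, destructive interference in reflection requires 2 n t = m λ.
λ = 2 n t / m. The third-longest wavelength is m = 3: λ = 2 × 2.254 × 298 / 3.00 = 448 nm.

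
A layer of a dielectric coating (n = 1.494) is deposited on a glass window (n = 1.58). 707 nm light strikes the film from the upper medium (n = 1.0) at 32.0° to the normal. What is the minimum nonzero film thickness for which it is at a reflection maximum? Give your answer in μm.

Ray reflecting at the top interface goes from n = 1.0 toward n = 1.494: a half-wave phase shift.
At the lower boundary (n = 1.494 to n = 1.58) the reflected ray undergoes a half-wave phase shift.
Net: no relative phase inversion (both shifts match).
With no net inversion, constructive interference in reflection requires 2 n t cos θ_r = m λ.
Snell's law: 1.0 sin 32.0° = 1.494 sin θ_r → sin θ_r = 0.355, cos θ_r = 0.935.
Minimum nonzero at m = 1: t = λ / (2 n cos θ_r) = 707 / (2 × 1.494 × 0.935) = 253 nm.

0.253 μm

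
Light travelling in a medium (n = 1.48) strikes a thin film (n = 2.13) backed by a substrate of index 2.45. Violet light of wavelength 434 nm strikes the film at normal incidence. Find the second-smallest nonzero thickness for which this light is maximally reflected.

204 nm

Top surface (1.48 → 2.13): reflection off a higher-index medium gives a half-wave phase shift.
Bottom surface (2.13 → 2.45): reflection off a higher-index medium gives a half-wave phase shift.
The two reflections carry the same phase change, so no net offset.
With no net inversion, constructive interference in reflection requires 2 n t = m λ.
The second-smallest nonzero thickness corresponds to m = 2: t = m λ / (2 n) = 2.00 × 434 / (2 × 2.13) = 204 nm.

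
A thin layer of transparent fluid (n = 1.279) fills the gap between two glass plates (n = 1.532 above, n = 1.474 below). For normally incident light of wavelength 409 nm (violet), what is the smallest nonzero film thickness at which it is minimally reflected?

160 nm

At the upper boundary (n = 1.532 to n = 1.279) the reflected ray undergoes no phase shift.
Ray reflecting at the bottom interface goes from n = 1.279 toward n = 1.474: a half-wave phase shift.
Net: one phase inversion between the two reflected rays.
So the condition for destructive reflection is 2 n t = m λ.
The smallest nonzero thickness corresponds to m = 1: t = m λ / (2 n) = 1.00 × 409 / (2 × 1.279) = 160 nm.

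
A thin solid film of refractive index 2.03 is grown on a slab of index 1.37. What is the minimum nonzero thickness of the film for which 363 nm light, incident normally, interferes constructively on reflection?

Top surface (1.0 → 2.03): reflection off a higher-index medium gives a half-wave phase shift.
At the lower boundary (n = 2.03 to n = 1.37) the reflected ray undergoes no phase shift.
The two reflections differ by half a wavelength.
So the condition for constructive reflection is 2 n t = (m + ½) λ.
Minimum at m = 0: t = λ / (4 n) = 363 / (4 × 2.03) = 44.7 nm.

44.7 nm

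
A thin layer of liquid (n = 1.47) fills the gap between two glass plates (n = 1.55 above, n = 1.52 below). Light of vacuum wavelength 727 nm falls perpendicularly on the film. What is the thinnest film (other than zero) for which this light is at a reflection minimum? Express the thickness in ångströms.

2473 Å

At the upper boundary (n = 1.55 to n = 1.47) the reflected ray undergoes no phase shift.
Ray reflecting at the bottom interface goes from n = 1.47 toward n = 1.52: a half-wave phase shift.
The two reflections differ by half a wavelength.
For minimum reflection here: 2 n t = m λ.
Minimum nonzero at m = 1: t = λ / (2 n) = 727 / (2 × 1.47) = 247 nm.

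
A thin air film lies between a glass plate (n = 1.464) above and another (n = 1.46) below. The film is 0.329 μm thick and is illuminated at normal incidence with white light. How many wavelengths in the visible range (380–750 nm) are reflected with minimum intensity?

Top surface (1.464 → 1.0): reflection off a lower-index medium gives no phase shift.
At the lower boundary (n = 1.0 to n = 1.46) the reflected ray undergoes a half-wave phase shift.
Net: one phase inversion between the two reflected rays.
For weak reflection here: 2 n t = m λ.
λ = 2 n t / m = 658 / m nm.
m=1: 658 nm (visible); m=2: 329 nm (UV).

1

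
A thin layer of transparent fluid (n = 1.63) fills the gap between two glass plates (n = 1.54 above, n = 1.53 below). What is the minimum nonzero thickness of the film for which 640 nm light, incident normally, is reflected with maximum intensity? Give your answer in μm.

At the upper boundary (n = 1.54 to n = 1.63) the reflected ray undergoes a half-wave phase shift.
Bottom surface (1.63 → 1.53): reflection off a lower-index medium gives no phase shift.
The two reflections differ by half a wavelength.
With one net inversion, constructive interference in reflection requires 2 n t = (m + ½) λ.
Minimum at m = 0: t = λ / (4 n) = 640 / (4 × 1.63) = 98.2 nm.

0.0982 μm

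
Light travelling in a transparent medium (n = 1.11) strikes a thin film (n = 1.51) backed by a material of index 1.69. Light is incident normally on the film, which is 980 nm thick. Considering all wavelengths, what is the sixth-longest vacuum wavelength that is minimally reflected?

538 nm

Top surface (1.11 → 1.51): reflection off a higher-index medium gives a half-wave phase shift.
At the lower boundary (n = 1.51 to n = 1.69) the reflected ray undergoes a half-wave phase shift.
The two reflections carry the same phase change, so no net offset.
So the condition for destructive reflection is 2 n t = (m + ½) λ.
λ = 2 n t / (m + ½). The sixth-longest wavelength is m = 5: λ = 2 × 1.51 × 980 / 5.50 = 538 nm.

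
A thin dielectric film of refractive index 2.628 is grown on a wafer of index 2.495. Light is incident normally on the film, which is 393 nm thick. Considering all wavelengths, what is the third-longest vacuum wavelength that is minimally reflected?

Top surface (1.0 → 2.628): reflection off a higher-index medium gives a half-wave phase shift.
Ray reflecting at the bottom interface goes from n = 2.628 toward n = 2.495: no phase shift.
Net: one phase inversion between the two reflected rays.
For minimum reflection here: 2 n t = m λ.
λ = 2 n t / m. The third-longest wavelength is m = 3: λ = 2 × 2.628 × 393 / 3.00 = 689 nm.

689 nm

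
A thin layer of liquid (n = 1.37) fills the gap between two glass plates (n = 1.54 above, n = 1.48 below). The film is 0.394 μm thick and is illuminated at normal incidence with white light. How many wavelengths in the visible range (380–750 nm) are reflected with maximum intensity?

2

Ray reflecting at the top interface goes from n = 1.54 toward n = 1.37: no phase shift.
Ray reflecting at the bottom interface goes from n = 1.37 toward n = 1.48: a half-wave phase shift.
Net: one phase inversion between the two reflected rays.
With one net inversion, constructive interference in reflection requires 2 n t = (m + ½) λ.
λ = 2 n t / (m + ½) = 1080 / (m + ½) nm.
m=0: 2159 nm (IR); m=1: 720 nm (visible); m=2: 432 nm (visible); m=3: 308 nm (UV).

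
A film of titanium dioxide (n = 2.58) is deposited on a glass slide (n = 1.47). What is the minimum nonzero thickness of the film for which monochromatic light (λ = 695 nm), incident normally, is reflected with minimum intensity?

135 nm

Top surface (1.0 → 2.58): reflection off a higher-index medium gives a half-wave phase shift.
At the lower boundary (n = 2.58 to n = 1.47) the reflected ray undergoes no phase shift.
The two reflections differ by half a wavelength.
For dark reflection here: 2 n t = m λ.
Minimum nonzero at m = 1: t = λ / (2 n) = 695 / (2 × 2.58) = 135 nm.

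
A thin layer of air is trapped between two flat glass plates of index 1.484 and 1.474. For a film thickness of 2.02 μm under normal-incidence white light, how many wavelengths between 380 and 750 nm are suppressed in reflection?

At the upper boundary (n = 1.484 to n = 1.0) the reflected ray undergoes no phase shift.
At the lower boundary (n = 1.0 to n = 1.474) the reflected ray undergoes a half-wave phase shift.
Net: one phase inversion between the two reflected rays.
With one net inversion, destructive interference in reflection requires 2 n t = m λ.
λ = 2 n t / m = 4040 / m nm.
m=5: 808 nm (IR); m=6: 673 nm (visible); m=7: 577 nm (visible); m=8: 505 nm (visible); m=9: 449 nm (visible); m=10: 404 nm (visible); m=11: 367 nm (UV).

5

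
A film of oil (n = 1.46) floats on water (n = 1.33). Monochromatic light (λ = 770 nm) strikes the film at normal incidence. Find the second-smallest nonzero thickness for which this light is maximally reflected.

Top surface (1.0 → 1.46): reflection off a higher-index medium gives a half-wave phase shift.
Bottom surface (1.46 → 1.33): reflection off a lower-index medium gives no phase shift.
Net: one phase inversion between the two reflected rays.
With one net inversion, constructive interference in reflection requires 2 n t = (m + ½) λ.
The second-smallest nonzero thickness corresponds to m = 1: t = (m + ½) λ / (2 n) = 1.50 × 770 / (2 × 1.46) = 396 nm.

396 nm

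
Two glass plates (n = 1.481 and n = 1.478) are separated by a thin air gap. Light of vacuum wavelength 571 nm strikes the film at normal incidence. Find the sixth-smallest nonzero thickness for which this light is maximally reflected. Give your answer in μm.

Top surface (1.481 → 1.0): reflection off a lower-index medium gives no phase shift.
Ray reflecting at the bottom interface goes from n = 1.0 toward n = 1.478: a half-wave phase shift.
Exactly one π shift → a net half-wave offset.
For maximum reflection here: 2 n t = (m + ½) λ.
The sixth-smallest nonzero thickness corresponds to m = 5: t = (m + ½) λ / (2 n) = 5.50 × 571 / (2 × 1.0) = 1570 nm.

1.57 μm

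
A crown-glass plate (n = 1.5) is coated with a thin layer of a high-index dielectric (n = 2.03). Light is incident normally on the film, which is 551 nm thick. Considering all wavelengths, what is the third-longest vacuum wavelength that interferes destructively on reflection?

746 nm

Ray reflecting at the top interface goes from n = 1.0 toward n = 2.03: a half-wave phase shift.
Ray reflecting at the bottom interface goes from n = 2.03 toward n = 1.5: no phase shift.
Exactly one π shift → a net half-wave offset.
So the condition for destructive reflection is 2 n t = m λ.
λ = 2 n t / m. The third-longest wavelength is m = 3: λ = 2 × 2.03 × 551 / 3.00 = 746 nm.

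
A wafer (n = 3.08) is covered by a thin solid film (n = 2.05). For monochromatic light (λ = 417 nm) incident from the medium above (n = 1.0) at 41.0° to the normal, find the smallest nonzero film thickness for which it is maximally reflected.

Ray reflecting at the top interface goes from n = 1.0 toward n = 2.05: a half-wave phase shift.
Bottom surface (2.05 → 3.08): reflection off a higher-index medium gives a half-wave phase shift.
Net: no relative phase inversion (both shifts match).
So the condition for constructive reflection is 2 n t cos θ_r = m λ.
Snell's law: 1.0 sin 41.0° = 2.05 sin θ_r → sin θ_r = 0.320, cos θ_r = 0.947.
Minimum nonzero at m = 1: t = λ / (2 n cos θ_r) = 417 / (2 × 2.05 × 0.947) = 107 nm.

107 nm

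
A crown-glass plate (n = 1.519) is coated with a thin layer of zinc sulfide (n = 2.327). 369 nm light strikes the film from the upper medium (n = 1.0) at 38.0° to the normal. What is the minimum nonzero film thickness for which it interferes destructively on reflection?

At the upper boundary (n = 1.0 to n = 2.327) the reflected ray undergoes a half-wave phase shift.
Ray reflecting at the bottom interface goes from n = 2.327 toward n = 1.519: no phase shift.
Exactly one π shift → a net half-wave offset.
With one net inversion, destructive interference in reflection requires 2 n t cos θ_r = m λ.
Snell's law: 1.0 sin 38.0° = 2.327 sin θ_r → sin θ_r = 0.265, cos θ_r = 0.964.
Minimum nonzero at m = 1: t = λ / (2 n cos θ_r) = 369 / (2 × 2.327 × 0.964) = 82.2 nm.

82.2 nm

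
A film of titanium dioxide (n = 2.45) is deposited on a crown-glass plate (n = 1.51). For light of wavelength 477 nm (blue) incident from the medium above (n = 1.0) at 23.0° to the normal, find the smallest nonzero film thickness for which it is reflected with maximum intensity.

49.3 nm

At the upper boundary (n = 1.0 to n = 2.45) the reflected ray undergoes a half-wave phase shift.
Bottom surface (2.45 → 1.51): reflection off a lower-index medium gives no phase shift.
Exactly one π shift → a net half-wave offset.
For strong reflection here: 2 n t cos θ_r = (m + ½) λ.
Snell's law: 1.0 sin 23.0° = 2.45 sin θ_r → sin θ_r = 0.159, cos θ_r = 0.987.
Minimum at m = 0: t = λ / (4 n cos θ_r) = 477 / (4 × 2.45 × 0.987) = 49.3 nm.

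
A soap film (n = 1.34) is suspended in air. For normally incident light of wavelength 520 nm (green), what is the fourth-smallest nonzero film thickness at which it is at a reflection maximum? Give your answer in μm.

0.679 μm

At the upper boundary (n = 1.0 to n = 1.34) the reflected ray undergoes a half-wave phase shift.
Ray reflecting at the bottom interface goes from n = 1.34 toward n = 1.0: no phase shift.
The two reflections differ by half a wavelength.
With one net inversion, constructive interference in reflection requires 2 n t = (m + ½) λ.
The fourth-smallest nonzero thickness corresponds to m = 3: t = (m + ½) λ / (2 n) = 3.50 × 520 / (2 × 1.34) = 679 nm.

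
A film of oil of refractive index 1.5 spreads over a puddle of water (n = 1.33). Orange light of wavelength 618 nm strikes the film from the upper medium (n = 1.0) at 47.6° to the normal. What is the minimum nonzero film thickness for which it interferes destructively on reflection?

237 nm

Ray reflecting at the top interface goes from n = 1.0 toward n = 1.5: a half-wave phase shift.
At the lower boundary (n = 1.5 to n = 1.33) the reflected ray undergoes no phase shift.
Net: one phase inversion between the two reflected rays.
So the condition for destructive reflection is 2 n t cos θ_r = m λ.
Snell's law: 1.0 sin 47.6° = 1.5 sin θ_r → sin θ_r = 0.492, cos θ_r = 0.870.
Minimum nonzero at m = 1: t = λ / (2 n cos θ_r) = 618 / (2 × 1.5 × 0.870) = 237 nm.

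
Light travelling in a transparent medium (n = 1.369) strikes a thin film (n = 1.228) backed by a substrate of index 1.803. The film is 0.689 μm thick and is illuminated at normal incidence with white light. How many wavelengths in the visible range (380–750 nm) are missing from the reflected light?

Ray reflecting at the top interface goes from n = 1.369 toward n = 1.228: no phase shift.
At the lower boundary (n = 1.228 to n = 1.803) the reflected ray undergoes a half-wave phase shift.
Exactly one π shift → a net half-wave offset.
With one net inversion, destructive interference in reflection requires 2 n t = m λ.
λ = 2 n t / m = 1692 / m nm.
m=2: 846 nm (IR); m=3: 564 nm (visible); m=4: 423 nm (visible); m=5: 338 nm (UV).

2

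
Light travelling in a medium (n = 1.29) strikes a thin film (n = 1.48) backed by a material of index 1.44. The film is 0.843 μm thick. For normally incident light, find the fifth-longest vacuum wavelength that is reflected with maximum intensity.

555 nm

Ray reflecting at the top interface goes from n = 1.29 toward n = 1.48: a half-wave phase shift.
Bottom surface (1.48 → 1.44): reflection off a lower-index medium gives no phase shift.
Net: one phase inversion between the two reflected rays.
For bright reflection here: 2 n t = (m + ½) λ.
λ = 2 n t / (m + ½). The fifth-longest wavelength is m = 4: λ = 2 × 1.48 × 843 / 4.50 = 555 nm.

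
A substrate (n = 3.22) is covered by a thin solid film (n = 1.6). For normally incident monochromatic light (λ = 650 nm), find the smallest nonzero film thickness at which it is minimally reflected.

Ray reflecting at the top interface goes from n = 1.0 toward n = 1.6: a half-wave phase shift.
At the lower boundary (n = 1.6 to n = 3.22) the reflected ray undergoes a half-wave phase shift.
Zero or two π shifts → no net half-wave offset.
For minimum reflection here: 2 n t = (m + ½) λ.
Minimum at m = 0: t = λ / (4 n) = 650 / (4 × 1.6) = 102 nm.

102 nm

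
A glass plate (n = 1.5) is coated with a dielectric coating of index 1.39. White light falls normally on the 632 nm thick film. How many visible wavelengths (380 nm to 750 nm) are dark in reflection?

3

At the upper boundary (n = 1.0 to n = 1.39) the reflected ray undergoes a half-wave phase shift.
Bottom surface (1.39 → 1.5): reflection off a higher-index medium gives a half-wave phase shift.
Zero or two π shifts → no net half-wave offset.
With no net inversion, destructive interference in reflection requires 2 n t = (m + ½) λ.
λ = 2 n t / (m + ½) = 1757 / (m + ½) nm.
m=1: 1171 nm (IR); m=2: 703 nm (visible); m=3: 502 nm (visible); m=4: 390 nm (visible); m=5: 319 nm (UV).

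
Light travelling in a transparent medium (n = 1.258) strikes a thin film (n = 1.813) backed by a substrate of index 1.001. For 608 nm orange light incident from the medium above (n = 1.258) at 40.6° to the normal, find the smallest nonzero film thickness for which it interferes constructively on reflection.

Top surface (1.258 → 1.813): reflection off a higher-index medium gives a half-wave phase shift.
Bottom surface (1.813 → 1.001): reflection off a lower-index medium gives no phase shift.
The two reflections differ by half a wavelength.
With one net inversion, constructive interference in reflection requires 2 n t cos θ_r = (m + ½) λ.
Snell's law: 1.258 sin 40.6° = 1.813 sin θ_r → sin θ_r = 0.452, cos θ_r = 0.892.
Minimum at m = 0: t = λ / (4 n cos θ_r) = 608 / (4 × 1.813 × 0.892) = 94.0 nm.

94.0 nm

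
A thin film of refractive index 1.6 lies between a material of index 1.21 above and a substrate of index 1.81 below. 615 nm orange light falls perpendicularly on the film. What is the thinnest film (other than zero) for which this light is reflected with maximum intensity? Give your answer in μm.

0.192 μm

At the upper boundary (n = 1.21 to n = 1.6) the reflected ray undergoes a half-wave phase shift.
Bottom surface (1.6 → 1.81): reflection off a higher-index medium gives a half-wave phase shift.
Net: no relative phase inversion (both shifts match).
For bright reflection here: 2 n t = m λ.
Minimum nonzero at m = 1: t = λ / (2 n) = 615 / (2 × 1.6) = 192 nm.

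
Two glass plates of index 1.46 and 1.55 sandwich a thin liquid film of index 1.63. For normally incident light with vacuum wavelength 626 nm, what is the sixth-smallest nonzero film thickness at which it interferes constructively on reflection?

At the upper boundary (n = 1.46 to n = 1.63) the reflected ray undergoes a half-wave phase shift.
At the lower boundary (n = 1.63 to n = 1.55) the reflected ray undergoes no phase shift.
The two reflections differ by half a wavelength.
For maximum reflection here: 2 n t = (m + ½) λ.
The sixth-smallest nonzero thickness corresponds to m = 5: t = (m + ½) λ / (2 n) = 5.50 × 626 / (2 × 1.63) = 1056 nm.

1056 nm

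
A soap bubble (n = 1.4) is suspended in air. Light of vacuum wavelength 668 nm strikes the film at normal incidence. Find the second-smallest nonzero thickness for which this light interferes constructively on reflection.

Ray reflecting at the top interface goes from n = 1.0 toward n = 1.4: a half-wave phase shift.
At the lower boundary (n = 1.4 to n = 1.0) the reflected ray undergoes no phase shift.
The two reflections differ by half a wavelength.
So the condition for constructive reflection is 2 n t = (m + ½) λ.
The second-smallest nonzero thickness corresponds to m = 1: t = (m + ½) λ / (2 n) = 1.50 × 668 / (2 × 1.4) = 358 nm.

358 nm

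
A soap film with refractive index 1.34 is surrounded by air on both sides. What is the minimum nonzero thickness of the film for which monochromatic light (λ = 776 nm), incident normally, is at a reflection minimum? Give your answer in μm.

0.290 μm

Top surface (1.0 → 1.34): reflection off a higher-index medium gives a half-wave phase shift.
Ray reflecting at the bottom interface goes from n = 1.34 toward n = 1.0: no phase shift.
Net: one phase inversion between the two reflected rays.
So the condition for destructive reflection is 2 n t = m λ.
Minimum nonzero at m = 1: t = λ / (2 n) = 776 / (2 × 1.34) = 290 nm.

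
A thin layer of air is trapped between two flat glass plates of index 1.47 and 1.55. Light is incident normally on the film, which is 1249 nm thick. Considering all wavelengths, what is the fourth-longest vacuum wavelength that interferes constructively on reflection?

At the upper boundary (n = 1.47 to n = 1.0) the reflected ray undergoes no phase shift.
Ray reflecting at the bottom interface goes from n = 1.0 toward n = 1.55: a half-wave phase shift.
The two reflections differ by half a wavelength.
With one net inversion, constructive interference in reflection requires 2 n t = (m + ½) λ.
λ = 2 n t / (m + ½). The fourth-longest wavelength is m = 3: λ = 2 × 1.0 × 1249 / 3.50 = 714 nm.

714 nm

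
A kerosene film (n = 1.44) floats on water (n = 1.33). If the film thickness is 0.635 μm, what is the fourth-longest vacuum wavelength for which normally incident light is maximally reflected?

523 nm

Top surface (1.0 → 1.44): reflection off a higher-index medium gives a half-wave phase shift.
At the lower boundary (n = 1.44 to n = 1.33) the reflected ray undergoes no phase shift.
Net: one phase inversion between the two reflected rays.
For strong reflection here: 2 n t = (m + ½) λ.
λ = 2 n t / (m + ½). The fourth-longest wavelength is m = 3: λ = 2 × 1.44 × 635 / 3.50 = 523 nm.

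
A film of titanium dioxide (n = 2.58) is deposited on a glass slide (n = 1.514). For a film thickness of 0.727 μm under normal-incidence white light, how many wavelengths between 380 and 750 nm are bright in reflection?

5

Top surface (1.0 → 2.58): reflection off a higher-index medium gives a half-wave phase shift.
At the lower boundary (n = 2.58 to n = 1.514) the reflected ray undergoes no phase shift.
Net: one phase inversion between the two reflected rays.
So the condition for constructive reflection is 2 n t = (m + ½) λ.
λ = 2 n t / (m + ½) = 3751 / (m + ½) nm.
m=4: 834 nm (IR); m=5: 682 nm (visible); m=6: 577 nm (visible); m=7: 500 nm (visible); m=8: 441 nm (visible); m=9: 395 nm (visible); m=10: 357 nm (UV).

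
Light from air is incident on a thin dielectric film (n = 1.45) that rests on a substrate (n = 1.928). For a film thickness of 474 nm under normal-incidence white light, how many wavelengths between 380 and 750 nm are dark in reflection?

2

Top surface (1.0 → 1.45): reflection off a higher-index medium gives a half-wave phase shift.
Ray reflecting at the bottom interface goes from n = 1.45 toward n = 1.928: a half-wave phase shift.
Zero or two π shifts → no net half-wave offset.
For weak reflection here: 2 n t = (m + ½) λ.
λ = 2 n t / (m + ½) = 1375 / (m + ½) nm.
m=1: 916 nm (IR); m=2: 550 nm (visible); m=3: 393 nm (visible); m=4: 305 nm (UV).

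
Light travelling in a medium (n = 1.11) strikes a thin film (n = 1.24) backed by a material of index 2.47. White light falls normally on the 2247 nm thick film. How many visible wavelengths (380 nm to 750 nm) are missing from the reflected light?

At the upper boundary (n = 1.11 to n = 1.24) the reflected ray undergoes a half-wave phase shift.
At the lower boundary (n = 1.24 to n = 2.47) the reflected ray undergoes a half-wave phase shift.
Net: no relative phase inversion (both shifts match).
For minimum reflection here: 2 n t = (m + ½) λ.
λ = 2 n t / (m + ½) = 5573 / (m + ½) nm.
m=6: 857 nm (IR); m=7: 743 nm (visible); m=8: 656 nm (visible); m=9: 587 nm (visible); m=10: 531 nm (visible); m=11: 485 nm (visible); m=12: 446 nm (visible); m=13: 413 nm (visible); m=14: 384 nm (visible); m=15: 360 nm (UV).

8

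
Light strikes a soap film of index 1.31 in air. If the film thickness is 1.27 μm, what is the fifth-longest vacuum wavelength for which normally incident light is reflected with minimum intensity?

665 nm

Top surface (1.0 → 1.31): reflection off a higher-index medium gives a half-wave phase shift.
At the lower boundary (n = 1.31 to n = 1.0) the reflected ray undergoes no phase shift.
Exactly one π shift → a net half-wave offset.
For weak reflection here: 2 n t = m λ.
λ = 2 n t / m. The fifth-longest wavelength is m = 5: λ = 2 × 1.31 × 1270 / 5.00 = 665 nm.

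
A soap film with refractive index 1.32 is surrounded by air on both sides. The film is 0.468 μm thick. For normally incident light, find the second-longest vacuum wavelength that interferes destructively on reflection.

618 nm

At the upper boundary (n = 1.0 to n = 1.32) the reflected ray undergoes a half-wave phase shift.
Ray reflecting at the bottom interface goes from n = 1.32 toward n = 1.0: no phase shift.
Net: one phase inversion between the two reflected rays.
So the condition for destructive reflection is 2 n t = m λ.
λ = 2 n t / m. The second-longest wavelength is m = 2: λ = 2 × 1.32 × 468 / 2.00 = 618 nm.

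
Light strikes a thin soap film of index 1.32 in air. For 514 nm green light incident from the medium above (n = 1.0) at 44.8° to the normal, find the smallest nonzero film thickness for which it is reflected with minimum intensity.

Ray reflecting at the top interface goes from n = 1.0 toward n = 1.32: a half-wave phase shift.
Bottom surface (1.32 → 1.0): reflection off a lower-index medium gives no phase shift.
The two reflections differ by half a wavelength.
For dark reflection here: 2 n t cos θ_r = m λ.
Snell's law: 1.0 sin 44.8° = 1.32 sin θ_r → sin θ_r = 0.534, cos θ_r = 0.846.
Minimum nonzero at m = 1: t = λ / (2 n cos θ_r) = 514 / (2 × 1.32 × 0.846) = 230 nm.

230 nm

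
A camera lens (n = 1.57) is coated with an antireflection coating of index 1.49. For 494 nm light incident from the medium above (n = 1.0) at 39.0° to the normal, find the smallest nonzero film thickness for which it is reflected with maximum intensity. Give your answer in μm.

0.183 μm

Top surface (1.0 → 1.49): reflection off a higher-index medium gives a half-wave phase shift.
Bottom surface (1.49 → 1.57): reflection off a higher-index medium gives a half-wave phase shift.
The two reflections carry the same phase change, so no net offset.
So the condition for constructive reflection is 2 n t cos θ_r = m λ.
Snell's law: 1.0 sin 39.0° = 1.49 sin θ_r → sin θ_r = 0.422, cos θ_r = 0.906.
Minimum nonzero at m = 1: t = λ / (2 n cos θ_r) = 494 / (2 × 1.49 × 0.906) = 183 nm.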